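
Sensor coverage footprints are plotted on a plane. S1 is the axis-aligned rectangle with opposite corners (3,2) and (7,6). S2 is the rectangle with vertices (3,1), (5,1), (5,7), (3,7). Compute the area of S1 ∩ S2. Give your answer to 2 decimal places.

8.00

|S1∩S2|: x∈[3,5], y∈[2,6] → 2·4 = 8.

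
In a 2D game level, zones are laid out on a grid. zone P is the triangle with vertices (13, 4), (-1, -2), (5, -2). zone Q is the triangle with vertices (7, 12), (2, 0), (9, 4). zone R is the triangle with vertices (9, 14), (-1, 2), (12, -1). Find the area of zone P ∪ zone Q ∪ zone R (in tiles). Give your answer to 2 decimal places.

105.54

By inclusion–exclusion:
Individual areas: |zone P| = 18, |zone Q| = 32, |zone R| = 93.
|zone P∩zone Q| = 0.
|zone P∩zone R| = 6.2851.
|zone Q∩zone R| = 31.1771.
|zone P∩zone Q∩zone R| = 0.
|zone P ∪ zone Q ∪ zone R| = 143 − 37.4622 + 0 = 105.54.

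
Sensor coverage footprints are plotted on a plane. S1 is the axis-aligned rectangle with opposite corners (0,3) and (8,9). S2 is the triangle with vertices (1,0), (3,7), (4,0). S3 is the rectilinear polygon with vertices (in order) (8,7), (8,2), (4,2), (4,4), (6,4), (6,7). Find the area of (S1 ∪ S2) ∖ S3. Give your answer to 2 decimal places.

|S1 ∪ S2| = 55.0714.
|(S1 ∪ S2) ∩ S3| = 10.
|(S1 ∪ S2) ∖ S3| = 55.0714 − 10 = 45.07.

45.07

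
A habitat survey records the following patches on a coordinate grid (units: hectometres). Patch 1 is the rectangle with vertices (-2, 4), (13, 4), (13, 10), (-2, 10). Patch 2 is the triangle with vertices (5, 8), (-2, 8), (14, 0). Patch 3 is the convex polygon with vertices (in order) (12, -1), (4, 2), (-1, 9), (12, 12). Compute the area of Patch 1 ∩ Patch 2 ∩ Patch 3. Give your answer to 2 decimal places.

The intersection is the polygon with vertices (0.667,6.667), (-0.286,8), (5,8), (9.5,4), (6,4).
By the shoelace formula its area is 19.86.

19.86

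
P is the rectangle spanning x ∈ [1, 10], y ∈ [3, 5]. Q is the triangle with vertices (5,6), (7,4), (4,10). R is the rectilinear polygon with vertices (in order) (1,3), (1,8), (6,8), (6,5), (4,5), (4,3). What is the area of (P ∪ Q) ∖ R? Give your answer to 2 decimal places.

|P ∪ Q| = 20.75.
|(P ∪ Q) ∩ R| = 8.
|(P ∪ Q) ∖ R| = 20.75 − 8 = 12.75.

12.75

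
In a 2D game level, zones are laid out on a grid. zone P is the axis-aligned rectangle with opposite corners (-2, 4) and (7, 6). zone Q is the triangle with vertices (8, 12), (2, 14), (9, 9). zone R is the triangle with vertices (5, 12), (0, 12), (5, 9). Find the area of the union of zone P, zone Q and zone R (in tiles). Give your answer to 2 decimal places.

By inclusion–exclusion:
Individual areas: |zone P| = 18, |zone Q| = 8, |zone R| = 7.5.
|zone P∩zone Q| = 0.
|zone P∩zone R| = 0.
|zone Q∩zone R| = 0.0143.
|zone P∩zone Q∩zone R| = 0.
|zone P ∪ zone Q ∪ zone R| = 33.5 − 0.0143 + 0 = 33.49.

33.49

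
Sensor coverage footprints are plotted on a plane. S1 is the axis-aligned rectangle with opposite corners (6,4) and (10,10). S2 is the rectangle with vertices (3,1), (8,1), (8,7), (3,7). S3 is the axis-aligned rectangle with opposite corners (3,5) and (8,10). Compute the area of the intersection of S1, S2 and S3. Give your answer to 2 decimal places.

4.00

The intersection is the polygon with vertices (6,7), (8,7), (8,5), (6,5).
By the shoelace formula its area is 4.00.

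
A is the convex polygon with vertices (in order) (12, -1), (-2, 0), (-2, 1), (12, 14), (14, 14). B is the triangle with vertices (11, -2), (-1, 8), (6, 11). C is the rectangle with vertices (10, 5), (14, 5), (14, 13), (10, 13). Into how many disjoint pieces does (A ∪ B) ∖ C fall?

2

(A ∪ B) ∖ C splits into 2 disjoint pieces (area 119.5095, area 2.4718).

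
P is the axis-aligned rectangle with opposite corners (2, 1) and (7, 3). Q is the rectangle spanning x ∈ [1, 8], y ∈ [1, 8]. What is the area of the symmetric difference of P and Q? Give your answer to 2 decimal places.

|P∩Q|: x∈[2,7], y∈[1,3] → 5·2 = 10.
|P △ Q| = |P| + |Q| − 2·|P∩Q| = 10 + 49 − 20 = 39.00.

39.00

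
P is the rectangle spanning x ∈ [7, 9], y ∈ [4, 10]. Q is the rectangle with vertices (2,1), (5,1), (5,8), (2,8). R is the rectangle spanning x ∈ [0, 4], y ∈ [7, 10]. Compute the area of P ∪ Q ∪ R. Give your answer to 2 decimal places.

43.00

By inclusion–exclusion:
Individual areas: |P| = 12, |Q| = 21, |R| = 12.
|P∩Q| = 0 (no overlap).
|P∩R| = 0 (no overlap).
|Q∩R|: x∈[2,4], y∈[7,8] → 2·1 = 2.
|P∩Q∩R| = 0.
|P ∪ Q ∪ R| = 45 − 2 + 0 = 43.00.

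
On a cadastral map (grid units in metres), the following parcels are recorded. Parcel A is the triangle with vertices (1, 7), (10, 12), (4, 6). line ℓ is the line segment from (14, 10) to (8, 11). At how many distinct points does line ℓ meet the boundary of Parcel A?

2

The segment meets the boundary at (8.154,10.974), (8.857,10.857).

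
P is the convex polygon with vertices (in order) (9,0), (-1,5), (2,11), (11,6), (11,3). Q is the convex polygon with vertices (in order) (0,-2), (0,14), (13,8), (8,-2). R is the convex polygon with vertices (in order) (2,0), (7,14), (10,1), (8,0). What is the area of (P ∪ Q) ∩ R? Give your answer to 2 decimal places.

The region (P ∪ Q) ∩ R is the polygon with vertices (7.834,10.384), (9.914,1.371), (9.5,0.75), (8,0), (2,0), (6.009,11.226).
By the shoelace formula its area is 53.45.

53.45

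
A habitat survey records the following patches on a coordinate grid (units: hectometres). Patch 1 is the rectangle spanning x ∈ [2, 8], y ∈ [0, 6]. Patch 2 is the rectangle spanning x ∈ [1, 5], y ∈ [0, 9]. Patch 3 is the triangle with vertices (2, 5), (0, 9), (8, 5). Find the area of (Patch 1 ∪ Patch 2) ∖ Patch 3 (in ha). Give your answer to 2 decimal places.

|Patch 1 ∪ Patch 2| = 54.
|(Patch 1 ∪ Patch 2) ∩ Patch 3| = 11.
|(Patch 1 ∪ Patch 2) ∖ Patch 3| = 54 − 11 = 43.00.

43.00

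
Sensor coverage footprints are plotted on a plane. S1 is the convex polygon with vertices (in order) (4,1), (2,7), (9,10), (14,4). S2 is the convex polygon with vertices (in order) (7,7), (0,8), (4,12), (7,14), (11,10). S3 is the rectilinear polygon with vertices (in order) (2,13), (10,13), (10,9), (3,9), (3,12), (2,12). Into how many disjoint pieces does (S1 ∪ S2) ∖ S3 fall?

3

(S1 ∪ S2) ∖ S3 splits into 3 disjoint pieces (area 67.9226, area 1.25, area 0.875).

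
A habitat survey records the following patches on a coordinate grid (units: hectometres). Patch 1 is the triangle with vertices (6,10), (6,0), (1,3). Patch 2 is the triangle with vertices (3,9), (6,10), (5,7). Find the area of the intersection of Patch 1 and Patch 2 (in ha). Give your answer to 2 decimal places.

The intersection is the polygon with vertices (6,10), (5,7), (4.333,7.667).
By the shoelace formula its area is 1.33.

1.33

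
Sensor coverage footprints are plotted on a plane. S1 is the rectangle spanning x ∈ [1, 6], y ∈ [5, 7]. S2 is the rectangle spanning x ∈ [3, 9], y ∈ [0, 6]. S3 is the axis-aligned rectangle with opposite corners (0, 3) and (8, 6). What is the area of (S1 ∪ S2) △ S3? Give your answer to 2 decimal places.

|S1 ∪ S2| = 43.
|(S1 ∪ S2) ∩ S3| = 17.
|(S1 ∪ S2) △ S3| = 43 + 24 − 34 = 33.00.

33.00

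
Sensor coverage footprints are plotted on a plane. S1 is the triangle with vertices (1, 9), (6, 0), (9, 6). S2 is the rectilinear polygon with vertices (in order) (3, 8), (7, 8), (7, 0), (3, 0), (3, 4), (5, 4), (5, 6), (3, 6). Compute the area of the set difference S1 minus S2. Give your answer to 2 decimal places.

|S1| = 28.5, |S1∩S2| = 17.3611.
|S1 ∖ S2| = |S1| − |S1∩S2| = 28.5 − 17.3611 = 11.14.

11.14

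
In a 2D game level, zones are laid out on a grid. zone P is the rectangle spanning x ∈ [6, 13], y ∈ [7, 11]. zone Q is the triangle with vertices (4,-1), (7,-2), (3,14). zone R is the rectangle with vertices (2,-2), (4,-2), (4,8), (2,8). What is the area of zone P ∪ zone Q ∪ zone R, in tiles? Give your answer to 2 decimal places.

By inclusion–exclusion:
Individual areas: |zone P| = 28, |zone Q| = 22, |zone R| = 20.
|zone P∩zone Q| = 0.
|zone P∩zone R| = 0 (no overlap).
|zone Q∩zone R| = 2.7.
|zone P∩zone Q∩zone R| = 0.
|zone P ∪ zone Q ∪ zone R| = 70 − 2.7 + 0 = 67.30.

67.30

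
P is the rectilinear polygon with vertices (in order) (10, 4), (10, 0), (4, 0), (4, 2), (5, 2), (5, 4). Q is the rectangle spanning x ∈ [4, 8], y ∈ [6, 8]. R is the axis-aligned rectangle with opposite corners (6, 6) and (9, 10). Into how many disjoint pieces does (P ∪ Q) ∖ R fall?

2

(P ∪ Q) ∖ R splits into 2 disjoint pieces (area 22, area 4).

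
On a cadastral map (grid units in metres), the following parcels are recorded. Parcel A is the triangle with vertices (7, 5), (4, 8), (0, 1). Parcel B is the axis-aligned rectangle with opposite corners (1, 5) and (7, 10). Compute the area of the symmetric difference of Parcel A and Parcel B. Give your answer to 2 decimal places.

|Parcel A| = 16.5, |Parcel B| = 30, |Parcel A∩Parcel B| = 7.0714.
|Parcel A △ Parcel B| = |Parcel A| + |Parcel B| − 2·|Parcel A∩Parcel B| = 16.5 + 30 − 14.1429 = 32.36.

32.36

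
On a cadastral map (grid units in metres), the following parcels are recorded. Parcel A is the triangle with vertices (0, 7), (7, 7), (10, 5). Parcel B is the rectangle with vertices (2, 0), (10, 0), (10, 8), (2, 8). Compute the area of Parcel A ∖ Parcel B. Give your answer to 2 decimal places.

0.40

|Parcel A| = 7, |Parcel A∩Parcel B| = 6.6.
|Parcel A ∖ Parcel B| = |Parcel A| − |Parcel A∩Parcel B| = 7 − 6.6 = 0.40.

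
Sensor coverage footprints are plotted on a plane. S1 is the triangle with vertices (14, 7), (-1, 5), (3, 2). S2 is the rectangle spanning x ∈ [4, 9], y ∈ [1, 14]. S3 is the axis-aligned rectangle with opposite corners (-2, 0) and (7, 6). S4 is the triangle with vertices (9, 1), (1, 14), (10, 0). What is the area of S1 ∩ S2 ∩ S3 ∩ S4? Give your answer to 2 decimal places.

0.36

The intersection is the polygon with vertices (6.171,5.956), (7,4.667), (7,4.25), (5.967,5.929).
By the shoelace formula its area is 0.36.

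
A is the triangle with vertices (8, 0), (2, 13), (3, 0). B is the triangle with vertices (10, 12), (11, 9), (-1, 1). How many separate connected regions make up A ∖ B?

2

A ∖ B splits into 2 disjoint pieces (area 18.5115, area 9.8966).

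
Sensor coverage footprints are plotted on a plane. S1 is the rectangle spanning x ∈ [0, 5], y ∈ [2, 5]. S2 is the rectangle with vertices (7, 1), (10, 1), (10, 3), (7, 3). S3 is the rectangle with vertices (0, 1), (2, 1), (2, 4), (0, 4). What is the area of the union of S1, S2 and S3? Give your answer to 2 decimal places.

23.00

By inclusion–exclusion:
Individual areas: |S1| = 15, |S2| = 6, |S3| = 6.
|S1∩S2| = 0 (no overlap).
|S1∩S3|: x∈[0,2], y∈[2,4] → 2·2 = 4.
|S2∩S3| = 0 (no overlap).
|S1∩S2∩S3| = 0.
|S1 ∪ S2 ∪ S3| = 27 − 4 + 0 = 23.00.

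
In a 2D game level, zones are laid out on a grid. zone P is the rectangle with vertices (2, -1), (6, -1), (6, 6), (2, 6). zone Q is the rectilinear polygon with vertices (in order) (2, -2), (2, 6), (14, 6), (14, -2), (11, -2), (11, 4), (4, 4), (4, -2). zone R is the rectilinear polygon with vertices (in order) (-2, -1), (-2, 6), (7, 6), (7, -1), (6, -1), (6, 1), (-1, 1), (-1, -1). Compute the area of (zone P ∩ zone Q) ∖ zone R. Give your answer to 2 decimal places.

4.00

|zone P ∩ zone Q| = 18.
|(zone P ∩ zone Q) ∩ zone R| = 14.
|(zone P ∩ zone Q) ∖ zone R| = 18 − 14 = 4.00.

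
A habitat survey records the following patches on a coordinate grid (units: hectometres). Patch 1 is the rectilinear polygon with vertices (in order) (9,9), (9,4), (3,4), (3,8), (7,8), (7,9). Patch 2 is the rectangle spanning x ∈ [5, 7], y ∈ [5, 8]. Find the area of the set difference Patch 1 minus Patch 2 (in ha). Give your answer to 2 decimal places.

|Patch 1| = 26, |Patch 1∩Patch 2| = 6.
|Patch 1 ∖ Patch 2| = |Patch 1| − |Patch 1∩Patch 2| = 26 − 6 = 20.00.

20.00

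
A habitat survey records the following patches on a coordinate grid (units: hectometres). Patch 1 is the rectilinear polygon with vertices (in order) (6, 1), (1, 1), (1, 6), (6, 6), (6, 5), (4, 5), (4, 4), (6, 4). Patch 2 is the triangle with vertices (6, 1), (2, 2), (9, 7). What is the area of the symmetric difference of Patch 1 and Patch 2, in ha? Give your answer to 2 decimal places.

22.10

|Patch 1| = 23, |Patch 2| = 13.5, |Patch 1∩Patch 2| = 7.2.
|Patch 1 △ Patch 2| = |Patch 1| + |Patch 2| − 2·|Patch 1∩Patch 2| = 23 + 13.5 − 14.4 = 22.10.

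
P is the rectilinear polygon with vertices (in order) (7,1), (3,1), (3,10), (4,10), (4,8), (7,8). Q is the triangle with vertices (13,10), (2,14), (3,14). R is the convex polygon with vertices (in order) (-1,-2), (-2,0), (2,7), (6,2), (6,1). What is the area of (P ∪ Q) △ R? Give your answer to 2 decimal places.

|P ∪ Q| = 32.
|(P ∪ Q) ∩ R| = 8.625.
|(P ∪ Q) △ R| = 32 + 36.5 − 17.25 = 51.25.

51.25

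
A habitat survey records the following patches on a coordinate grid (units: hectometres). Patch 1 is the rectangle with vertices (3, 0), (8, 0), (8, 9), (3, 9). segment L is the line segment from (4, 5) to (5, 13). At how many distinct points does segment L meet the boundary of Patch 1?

1

The segment meets the boundary at (4.5,9).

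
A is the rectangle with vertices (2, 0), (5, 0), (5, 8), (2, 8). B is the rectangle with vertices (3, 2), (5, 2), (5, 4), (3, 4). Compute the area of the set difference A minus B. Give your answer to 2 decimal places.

20.00

|A∩B|: x∈[3,5], y∈[2,4] → 2·2 = 4.
|A| = 24.
|A ∖ B| = |A| − |A∩B| = 24 − 4 = 20.00.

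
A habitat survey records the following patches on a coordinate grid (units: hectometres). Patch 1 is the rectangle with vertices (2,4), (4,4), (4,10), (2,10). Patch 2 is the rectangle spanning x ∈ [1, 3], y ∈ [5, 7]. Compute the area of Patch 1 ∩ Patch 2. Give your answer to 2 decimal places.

|Patch 1∩Patch 2|: x∈[2,3], y∈[5,7] → 1·2 = 2.

2.00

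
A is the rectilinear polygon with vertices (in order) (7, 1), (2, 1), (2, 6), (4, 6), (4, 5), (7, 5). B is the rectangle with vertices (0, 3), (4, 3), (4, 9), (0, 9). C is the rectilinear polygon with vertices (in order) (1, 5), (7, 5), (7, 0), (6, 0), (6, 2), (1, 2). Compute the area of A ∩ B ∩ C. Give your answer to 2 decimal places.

The intersection is the polygon with vertices (4,3), (2,3), (2,5), (4,5).
By the shoelace formula its area is 4.00.

4.00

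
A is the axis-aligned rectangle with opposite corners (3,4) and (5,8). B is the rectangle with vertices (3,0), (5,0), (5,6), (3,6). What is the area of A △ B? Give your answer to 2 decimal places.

|A∩B|: x∈[3,5], y∈[4,6] → 2·2 = 4.
|A △ B| = |A| + |B| − 2·|A∩B| = 8 + 12 − 8 = 12.00.

12.00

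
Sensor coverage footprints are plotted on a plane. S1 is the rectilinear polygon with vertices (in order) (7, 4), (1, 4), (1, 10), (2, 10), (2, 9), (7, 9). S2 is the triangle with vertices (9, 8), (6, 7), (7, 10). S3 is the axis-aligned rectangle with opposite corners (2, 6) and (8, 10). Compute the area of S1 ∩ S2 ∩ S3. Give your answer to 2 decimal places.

The intersection is the polygon with vertices (7,7.333), (6,7), (6.667,9), (7,9).
By the shoelace formula its area is 1.17.

1.17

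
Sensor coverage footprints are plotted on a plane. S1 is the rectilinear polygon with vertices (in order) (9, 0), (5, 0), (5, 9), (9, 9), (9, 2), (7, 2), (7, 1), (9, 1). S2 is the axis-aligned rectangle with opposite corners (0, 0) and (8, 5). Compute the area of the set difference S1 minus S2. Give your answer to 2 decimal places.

|S1| = 34, |S1∩S2| = 14.
|S1 ∖ S2| = |S1| − |S1∩S2| = 34 − 14 = 20.00.

20.00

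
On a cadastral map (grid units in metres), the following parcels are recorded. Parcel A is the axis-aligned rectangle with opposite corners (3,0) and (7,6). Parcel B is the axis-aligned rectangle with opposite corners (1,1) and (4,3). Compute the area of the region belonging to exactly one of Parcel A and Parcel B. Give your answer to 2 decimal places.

26.00

|Parcel A∩Parcel B|: x∈[3,4], y∈[1,3] → 1·2 = 2.
|Parcel A △ Parcel B| = |Parcel A| + |Parcel B| − 2·|Parcel A∩Parcel B| = 24 + 6 − 4 = 26.00.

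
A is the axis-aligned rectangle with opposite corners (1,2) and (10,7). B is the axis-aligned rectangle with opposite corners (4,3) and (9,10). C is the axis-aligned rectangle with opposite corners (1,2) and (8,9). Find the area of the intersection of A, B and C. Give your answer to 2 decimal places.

The intersection is the polygon with vertices (4,3), (4,7), (8,7), (8,3).
By the shoelace formula its area is 16.00.

16.00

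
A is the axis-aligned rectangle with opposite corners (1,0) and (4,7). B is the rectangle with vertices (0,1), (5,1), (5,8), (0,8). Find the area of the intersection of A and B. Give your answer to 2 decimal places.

|A∩B|: x∈[1,4], y∈[1,7] → 3·6 = 18.

18.00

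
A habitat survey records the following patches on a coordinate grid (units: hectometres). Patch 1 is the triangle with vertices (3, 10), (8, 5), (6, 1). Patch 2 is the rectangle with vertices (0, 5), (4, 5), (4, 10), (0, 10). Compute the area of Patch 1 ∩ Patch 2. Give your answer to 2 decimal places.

1.00

The intersection is the polygon with vertices (4,9), (4,7), (3,10).
By the shoelace formula its area is 1.00.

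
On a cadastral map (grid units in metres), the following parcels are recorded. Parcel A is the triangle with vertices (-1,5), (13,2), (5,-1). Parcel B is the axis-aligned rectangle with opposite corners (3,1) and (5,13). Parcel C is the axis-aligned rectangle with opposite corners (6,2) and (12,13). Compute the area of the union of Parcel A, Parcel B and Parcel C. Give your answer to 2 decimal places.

By inclusion–exclusion:
Individual areas: |Parcel A| = 33, |Parcel B| = 24, |Parcel C| = 66.
|Parcel A∩Parcel B| = 5.8571.
|Parcel A∩Parcel C| = 5.1429.
|Parcel B∩Parcel C| = 0 (no overlap).
|Parcel A∩Parcel B∩Parcel C| = 0.
|Parcel A ∪ Parcel B ∪ Parcel C| = 123 − 11 + 0 = 112.00.

112.00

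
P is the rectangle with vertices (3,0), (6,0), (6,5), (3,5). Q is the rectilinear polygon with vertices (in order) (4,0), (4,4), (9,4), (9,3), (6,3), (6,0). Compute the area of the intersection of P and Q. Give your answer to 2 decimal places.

8.00

The intersection is the polygon with vertices (6,0), (4,0), (4,4), (6,4), (6,3).
By the shoelace formula its area is 8.00.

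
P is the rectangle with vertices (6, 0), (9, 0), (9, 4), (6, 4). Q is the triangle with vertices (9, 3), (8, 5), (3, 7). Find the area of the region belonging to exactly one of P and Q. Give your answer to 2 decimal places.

15.00

|P| = 12, |Q| = 4, |P∩Q| = 0.5.
|P △ Q| = |P| + |Q| − 2·|P∩Q| = 12 + 4 − 1 = 15.00.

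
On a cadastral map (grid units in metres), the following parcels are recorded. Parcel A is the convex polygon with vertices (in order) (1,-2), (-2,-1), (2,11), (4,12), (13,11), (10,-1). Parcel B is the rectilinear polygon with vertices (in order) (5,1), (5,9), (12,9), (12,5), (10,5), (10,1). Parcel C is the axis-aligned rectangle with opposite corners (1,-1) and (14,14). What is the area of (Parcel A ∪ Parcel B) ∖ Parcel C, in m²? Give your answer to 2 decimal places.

19.50

|Parcel A ∪ Parcel B| = 150.
|(Parcel A ∪ Parcel B) ∩ Parcel C| = 130.5.
|(Parcel A ∪ Parcel B) ∖ Parcel C| = 150 − 130.5 = 19.50.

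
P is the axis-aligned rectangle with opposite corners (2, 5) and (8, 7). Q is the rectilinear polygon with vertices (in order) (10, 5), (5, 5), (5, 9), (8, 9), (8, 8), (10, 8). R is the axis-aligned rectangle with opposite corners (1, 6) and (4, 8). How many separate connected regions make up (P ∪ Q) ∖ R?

1

(P ∪ Q) ∖ R is a single connected region.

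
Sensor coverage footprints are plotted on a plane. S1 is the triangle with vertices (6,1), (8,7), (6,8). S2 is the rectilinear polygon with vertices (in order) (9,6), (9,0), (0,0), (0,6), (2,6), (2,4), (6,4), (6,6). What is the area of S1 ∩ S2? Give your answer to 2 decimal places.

The intersection is the polygon with vertices (6,1), (6,4), (6,6), (7.667,6).
By the shoelace formula its area is 4.17.

4.17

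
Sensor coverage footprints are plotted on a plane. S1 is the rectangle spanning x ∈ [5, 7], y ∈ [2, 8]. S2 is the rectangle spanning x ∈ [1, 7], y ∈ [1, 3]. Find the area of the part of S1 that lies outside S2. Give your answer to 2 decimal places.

|S1∩S2|: x∈[5,7], y∈[2,3] → 2·1 = 2.
|S1| = 12.
|S1 ∖ S2| = |S1| − |S1∩S2| = 12 − 2 = 10.00.

10.00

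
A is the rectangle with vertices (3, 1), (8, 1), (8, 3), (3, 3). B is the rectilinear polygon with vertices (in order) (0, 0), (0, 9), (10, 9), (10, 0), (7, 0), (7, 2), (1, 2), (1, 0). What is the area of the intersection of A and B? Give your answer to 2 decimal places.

6.00

The intersection is the polygon with vertices (3,3), (8,3), (8,1), (7,1), (7,2), (3,2).
By the shoelace formula its area is 6.00.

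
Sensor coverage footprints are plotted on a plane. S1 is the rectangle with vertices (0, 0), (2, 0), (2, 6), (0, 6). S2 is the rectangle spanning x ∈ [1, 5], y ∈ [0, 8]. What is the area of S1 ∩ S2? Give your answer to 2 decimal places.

6.00

|S1∩S2|: x∈[1,2], y∈[0,6] → 1·6 = 6.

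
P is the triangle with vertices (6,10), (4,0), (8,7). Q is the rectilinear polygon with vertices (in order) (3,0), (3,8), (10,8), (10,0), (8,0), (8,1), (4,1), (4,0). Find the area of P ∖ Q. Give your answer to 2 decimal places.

1.92

|P| = 13, |P∩Q| = 11.081.
|P ∖ Q| = |P| − |P∩Q| = 13 − 11.081 = 1.92.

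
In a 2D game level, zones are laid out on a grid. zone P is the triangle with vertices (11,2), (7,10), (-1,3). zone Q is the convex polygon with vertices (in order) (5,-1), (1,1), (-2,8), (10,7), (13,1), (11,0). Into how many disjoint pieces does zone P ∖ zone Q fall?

zone P ∖ zone Q splits into 2 disjoint pieces (area 5.9185, area 0.472).

2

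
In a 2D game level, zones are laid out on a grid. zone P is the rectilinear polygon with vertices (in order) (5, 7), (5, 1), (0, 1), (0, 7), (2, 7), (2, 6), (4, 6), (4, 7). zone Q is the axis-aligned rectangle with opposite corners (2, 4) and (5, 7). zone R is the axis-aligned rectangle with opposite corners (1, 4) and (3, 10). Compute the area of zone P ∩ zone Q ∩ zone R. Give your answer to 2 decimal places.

2.00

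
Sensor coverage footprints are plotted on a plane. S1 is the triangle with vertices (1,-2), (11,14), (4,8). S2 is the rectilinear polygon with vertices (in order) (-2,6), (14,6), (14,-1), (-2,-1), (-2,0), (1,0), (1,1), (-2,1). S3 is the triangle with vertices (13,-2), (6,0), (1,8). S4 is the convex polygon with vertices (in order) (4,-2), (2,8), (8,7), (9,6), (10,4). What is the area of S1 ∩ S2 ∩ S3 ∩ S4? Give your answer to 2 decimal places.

3.06

The intersection is the polygon with vertices (5.11,4.575), (4.125,3), (3.027,4.757), (3.4,6).
By the shoelace formula its area is 3.06.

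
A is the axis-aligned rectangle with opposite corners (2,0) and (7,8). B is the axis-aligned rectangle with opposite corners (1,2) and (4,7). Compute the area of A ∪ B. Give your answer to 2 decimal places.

45.00

By inclusion–exclusion:
Individual areas: |A| = 40, |B| = 15.
|A∩B|: x∈[2,4], y∈[2,7] → 2·5 = 10.
|A ∪ B| = 55 − 10 = 45.00.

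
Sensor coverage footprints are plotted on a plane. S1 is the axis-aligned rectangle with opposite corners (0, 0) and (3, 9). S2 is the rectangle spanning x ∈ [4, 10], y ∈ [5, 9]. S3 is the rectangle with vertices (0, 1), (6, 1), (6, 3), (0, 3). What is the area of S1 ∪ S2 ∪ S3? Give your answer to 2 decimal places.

By inclusion–exclusion:
Individual areas: |S1| = 27, |S2| = 24, |S3| = 12.
|S1∩S2| = 0 (no overlap).
|S1∩S3|: x∈[0,3], y∈[1,3] → 3·2 = 6.
|S2∩S3| = 0 (no overlap).
|S1∩S2∩S3| = 0.
|S1 ∪ S2 ∪ S3| = 63 − 6 + 0 = 57.00.

57.00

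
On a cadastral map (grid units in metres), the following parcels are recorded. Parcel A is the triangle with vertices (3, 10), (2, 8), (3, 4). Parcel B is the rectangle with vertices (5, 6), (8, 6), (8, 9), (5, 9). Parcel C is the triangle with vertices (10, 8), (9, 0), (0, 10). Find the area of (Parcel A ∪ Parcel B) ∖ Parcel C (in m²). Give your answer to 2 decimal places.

2.21

|Parcel A ∪ Parcel B| = 12.
|(Parcel A ∪ Parcel B) ∩ Parcel C| = 9.7874.
|(Parcel A ∪ Parcel B) ∖ Parcel C| = 12 − 9.7874 = 2.21.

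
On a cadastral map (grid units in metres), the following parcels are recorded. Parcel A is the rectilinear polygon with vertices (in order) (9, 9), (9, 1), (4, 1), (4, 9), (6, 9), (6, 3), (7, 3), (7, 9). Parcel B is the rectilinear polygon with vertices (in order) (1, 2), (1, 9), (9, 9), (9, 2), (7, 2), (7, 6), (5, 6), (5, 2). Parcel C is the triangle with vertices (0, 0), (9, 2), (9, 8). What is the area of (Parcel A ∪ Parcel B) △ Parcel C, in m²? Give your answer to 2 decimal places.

44.50

|Parcel A ∪ Parcel B| = 58.
|(Parcel A ∪ Parcel B) ∩ Parcel C| = 20.25.
|(Parcel A ∪ Parcel B) △ Parcel C| = 58 + 27 − 40.5 = 44.50.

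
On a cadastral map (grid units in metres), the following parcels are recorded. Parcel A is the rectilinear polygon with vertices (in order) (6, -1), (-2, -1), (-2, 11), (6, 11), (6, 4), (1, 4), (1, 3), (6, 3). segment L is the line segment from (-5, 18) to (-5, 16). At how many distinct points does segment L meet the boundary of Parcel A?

The segment lies entirely outside Parcel A and never meets its boundary.

0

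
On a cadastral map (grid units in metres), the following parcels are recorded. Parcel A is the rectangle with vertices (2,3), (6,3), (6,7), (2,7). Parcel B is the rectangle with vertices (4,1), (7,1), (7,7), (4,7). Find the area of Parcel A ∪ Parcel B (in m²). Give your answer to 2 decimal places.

By inclusion–exclusion:
Individual areas: |Parcel A| = 16, |Parcel B| = 18.
|Parcel A∩Parcel B|: x∈[4,6], y∈[3,7] → 2·4 = 8.
|Parcel A ∪ Parcel B| = 34 − 8 = 26.00.

26.00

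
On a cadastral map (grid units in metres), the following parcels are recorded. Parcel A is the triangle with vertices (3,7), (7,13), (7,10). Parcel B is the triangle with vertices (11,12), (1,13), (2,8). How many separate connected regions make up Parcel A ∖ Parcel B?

Parcel A ∖ Parcel B splits into 2 disjoint pieces (area 2.345, area 0.1125).

2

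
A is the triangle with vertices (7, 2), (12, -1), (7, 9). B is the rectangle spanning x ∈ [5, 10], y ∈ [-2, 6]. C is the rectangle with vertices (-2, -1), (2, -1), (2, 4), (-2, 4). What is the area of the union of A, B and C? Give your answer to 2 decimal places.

65.05

By inclusion–exclusion:
Individual areas: |A| = 17.5, |B| = 40, |C| = 20.
|A∩B| = 12.45.
|A∩C| = 0.
|B∩C| = 0 (no overlap).
|A∩B∩C| = 0.
|A ∪ B ∪ C| = 77.5 − 12.45 + 0 = 65.05.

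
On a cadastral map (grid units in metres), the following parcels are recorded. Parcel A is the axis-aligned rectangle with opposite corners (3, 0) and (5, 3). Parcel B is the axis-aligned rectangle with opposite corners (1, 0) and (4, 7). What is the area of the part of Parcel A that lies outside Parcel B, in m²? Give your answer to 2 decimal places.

3.00

|Parcel A∩Parcel B|: x∈[3,4], y∈[0,3] → 1·3 = 3.
|Parcel A| = 6.
|Parcel A ∖ Parcel B| = |Parcel A| − |Parcel A∩Parcel B| = 6 − 3 = 3.00.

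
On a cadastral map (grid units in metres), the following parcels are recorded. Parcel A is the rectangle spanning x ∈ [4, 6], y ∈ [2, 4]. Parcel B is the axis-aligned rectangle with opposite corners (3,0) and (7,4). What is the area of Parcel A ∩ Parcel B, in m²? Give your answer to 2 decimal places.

|Parcel A∩Parcel B|: x∈[4,6], y∈[2,4] → 2·2 = 4.

4.00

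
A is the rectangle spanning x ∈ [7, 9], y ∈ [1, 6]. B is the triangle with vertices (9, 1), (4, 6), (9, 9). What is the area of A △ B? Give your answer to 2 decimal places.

|A| = 10, |B| = 20, |A∩B| = 8.
|A △ B| = |A| + |B| − 2·|A∩B| = 10 + 20 − 16 = 14.00.

14.00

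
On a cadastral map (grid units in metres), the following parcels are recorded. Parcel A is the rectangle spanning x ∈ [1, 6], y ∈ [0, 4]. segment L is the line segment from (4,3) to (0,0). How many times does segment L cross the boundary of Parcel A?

The segment meets the boundary at (1,0.75).

1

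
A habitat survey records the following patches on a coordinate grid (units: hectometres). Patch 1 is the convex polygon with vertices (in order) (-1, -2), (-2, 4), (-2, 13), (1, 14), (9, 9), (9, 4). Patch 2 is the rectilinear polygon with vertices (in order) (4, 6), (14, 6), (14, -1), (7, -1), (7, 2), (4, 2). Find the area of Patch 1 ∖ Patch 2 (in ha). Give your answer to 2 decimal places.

|Patch 1| = 121.5, |Patch 1∩Patch 2| = 16.6667.
|Patch 1 ∖ Patch 2| = |Patch 1| − |Patch 1∩Patch 2| = 121.5 − 16.6667 = 104.83.

104.83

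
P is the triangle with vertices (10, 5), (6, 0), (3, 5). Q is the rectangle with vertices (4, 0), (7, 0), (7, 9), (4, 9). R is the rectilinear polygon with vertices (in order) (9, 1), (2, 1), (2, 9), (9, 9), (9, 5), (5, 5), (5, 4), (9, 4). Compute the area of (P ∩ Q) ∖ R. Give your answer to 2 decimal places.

|P ∩ Q| = 11.0417.
|(P ∩ Q) ∩ R| = 8.3417.
|(P ∩ Q) ∖ R| = 11.0417 − 8.3417 = 2.70.

2.70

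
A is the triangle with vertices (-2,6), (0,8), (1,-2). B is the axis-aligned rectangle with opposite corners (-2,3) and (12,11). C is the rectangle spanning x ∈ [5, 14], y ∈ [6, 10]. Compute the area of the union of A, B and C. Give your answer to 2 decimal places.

By inclusion–exclusion:
Individual areas: |A| = 11, |B| = 112, |C| = 36.
|A∩B| = 7.5625.
|A∩C| = 0.
|B∩C|: x∈[5,12], y∈[6,10] → 7·4 = 28.
|A∩B∩C| = 0.
|A ∪ B ∪ C| = 159 − 35.5625 + 0 = 123.44.

123.44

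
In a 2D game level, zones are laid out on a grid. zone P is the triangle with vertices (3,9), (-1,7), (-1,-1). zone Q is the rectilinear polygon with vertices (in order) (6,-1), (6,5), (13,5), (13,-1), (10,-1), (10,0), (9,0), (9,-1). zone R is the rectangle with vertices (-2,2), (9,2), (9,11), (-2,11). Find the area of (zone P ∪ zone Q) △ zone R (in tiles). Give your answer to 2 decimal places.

109.60

|zone P ∪ zone Q| = 57.
|(zone P ∪ zone Q) ∩ zone R| = 23.2.
|(zone P ∪ zone Q) △ zone R| = 57 + 99 − 46.4 = 109.60.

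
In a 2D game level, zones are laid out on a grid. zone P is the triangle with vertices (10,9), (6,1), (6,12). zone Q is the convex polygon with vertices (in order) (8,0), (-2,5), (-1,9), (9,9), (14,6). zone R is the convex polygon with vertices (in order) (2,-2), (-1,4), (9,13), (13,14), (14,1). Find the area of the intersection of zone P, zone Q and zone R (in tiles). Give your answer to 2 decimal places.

15.77

The intersection is the polygon with vertices (6,9), (9,9), (9.769,8.539), (6,1).
By the shoelace formula its area is 15.77.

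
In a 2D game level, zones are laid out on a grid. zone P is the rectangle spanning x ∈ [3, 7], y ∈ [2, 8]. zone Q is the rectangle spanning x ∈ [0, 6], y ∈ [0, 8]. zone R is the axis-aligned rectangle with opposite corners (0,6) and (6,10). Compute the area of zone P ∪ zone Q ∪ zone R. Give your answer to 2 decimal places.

66.00

By inclusion–exclusion:
Individual areas: |zone P| = 24, |zone Q| = 48, |zone R| = 24.
|zone P∩zone Q|: x∈[3,6], y∈[2,8] → 3·6 = 18.
|zone P∩zone R|: x∈[3,6], y∈[6,8] → 3·2 = 6.
|zone Q∩zone R|: x∈[0,6], y∈[6,8] → 6·2 = 12.
|zone P∩zone Q∩zone R| = 6.
|zone P ∪ zone Q ∪ zone R| = 96 − 36 + 6 = 66.00.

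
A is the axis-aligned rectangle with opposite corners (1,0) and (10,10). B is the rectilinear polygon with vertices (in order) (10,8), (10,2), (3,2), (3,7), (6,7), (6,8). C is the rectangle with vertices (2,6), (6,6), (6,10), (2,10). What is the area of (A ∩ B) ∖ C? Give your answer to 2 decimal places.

36.00

|A ∩ B| = 39.
|(A ∩ B) ∩ C| = 3.
|(A ∩ B) ∖ C| = 39 − 3 = 36.00.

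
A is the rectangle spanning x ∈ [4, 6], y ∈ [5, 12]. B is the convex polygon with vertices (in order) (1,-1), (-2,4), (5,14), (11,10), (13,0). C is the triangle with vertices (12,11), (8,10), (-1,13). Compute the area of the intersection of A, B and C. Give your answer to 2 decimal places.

1.98

The intersection is the polygon with vertices (4,12), (5.5,12), (6,11.923), (6,10.667), (4,11.333).
By the shoelace formula its area is 1.98.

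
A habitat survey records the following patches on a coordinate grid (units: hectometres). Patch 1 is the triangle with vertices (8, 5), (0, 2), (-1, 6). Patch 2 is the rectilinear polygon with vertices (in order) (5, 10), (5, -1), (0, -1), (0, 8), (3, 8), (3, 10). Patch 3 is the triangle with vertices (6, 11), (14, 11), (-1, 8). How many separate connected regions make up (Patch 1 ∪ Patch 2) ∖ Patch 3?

2

(Patch 1 ∪ Patch 2) ∖ Patch 3 splits into 2 disjoint pieces (area 51.1319, area 0.0952).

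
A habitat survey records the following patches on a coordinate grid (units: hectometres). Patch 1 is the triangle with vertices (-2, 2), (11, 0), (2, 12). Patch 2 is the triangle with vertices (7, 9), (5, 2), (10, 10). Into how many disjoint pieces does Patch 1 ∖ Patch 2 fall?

1

Patch 1 ∖ Patch 2 is a single connected region.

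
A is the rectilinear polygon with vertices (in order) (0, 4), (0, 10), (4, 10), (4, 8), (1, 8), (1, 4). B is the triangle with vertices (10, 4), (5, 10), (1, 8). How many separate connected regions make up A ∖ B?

1

A ∖ B is a single connected region.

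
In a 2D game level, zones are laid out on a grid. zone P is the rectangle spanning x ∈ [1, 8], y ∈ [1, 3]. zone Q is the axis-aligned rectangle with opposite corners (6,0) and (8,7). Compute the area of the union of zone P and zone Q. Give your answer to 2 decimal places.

24.00

By inclusion–exclusion:
Individual areas: |zone P| = 14, |zone Q| = 14.
|zone P∩zone Q|: x∈[6,8], y∈[1,3] → 2·2 = 4.
|zone P ∪ zone Q| = 28 − 4 = 24.00.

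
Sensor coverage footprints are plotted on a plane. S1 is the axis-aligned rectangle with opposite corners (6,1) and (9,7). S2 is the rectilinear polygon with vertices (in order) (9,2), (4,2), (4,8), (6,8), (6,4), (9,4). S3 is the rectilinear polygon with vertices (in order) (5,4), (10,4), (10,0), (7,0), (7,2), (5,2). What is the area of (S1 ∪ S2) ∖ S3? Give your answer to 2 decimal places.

|S1 ∪ S2| = 30.
|(S1 ∪ S2) ∩ S3| = 10.
|(S1 ∪ S2) ∖ S3| = 30 − 10 = 20.00.

20.00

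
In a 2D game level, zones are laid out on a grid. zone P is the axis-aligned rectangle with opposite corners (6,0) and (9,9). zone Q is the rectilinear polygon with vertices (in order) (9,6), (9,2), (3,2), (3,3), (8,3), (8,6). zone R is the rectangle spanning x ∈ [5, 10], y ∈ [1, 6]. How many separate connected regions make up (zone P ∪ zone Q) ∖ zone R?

3

(zone P ∪ zone Q) ∖ zone R splits into 3 disjoint pieces (area 3, area 2, area 9).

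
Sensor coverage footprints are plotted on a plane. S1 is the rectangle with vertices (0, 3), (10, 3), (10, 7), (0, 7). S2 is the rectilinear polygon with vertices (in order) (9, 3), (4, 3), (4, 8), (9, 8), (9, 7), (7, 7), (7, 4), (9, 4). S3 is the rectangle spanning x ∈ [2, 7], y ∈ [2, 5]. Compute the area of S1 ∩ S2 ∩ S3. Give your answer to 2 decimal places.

6.00

The intersection is the polygon with vertices (7,4), (7,3), (4,3), (4,5), (7,5).
By the shoelace formula its area is 6.00.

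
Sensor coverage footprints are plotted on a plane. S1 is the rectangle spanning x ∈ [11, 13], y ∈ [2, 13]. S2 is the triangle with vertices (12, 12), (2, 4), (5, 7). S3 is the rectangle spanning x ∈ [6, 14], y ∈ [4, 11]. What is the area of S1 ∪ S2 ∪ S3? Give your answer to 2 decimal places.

By inclusion–exclusion:
Individual areas: |S1| = 22, |S2| = 3, |S3| = 56.
|S1∩S2| = 0.0429.
|S1∩S3|: x∈[11,13], y∈[4,11] → 2·7 = 14.
|S2∩S3| = 1.4679.
|S1∩S2∩S3| = 0.
|S1 ∪ S2 ∪ S3| = 81 − 15.5107 + 0 = 65.49.

65.49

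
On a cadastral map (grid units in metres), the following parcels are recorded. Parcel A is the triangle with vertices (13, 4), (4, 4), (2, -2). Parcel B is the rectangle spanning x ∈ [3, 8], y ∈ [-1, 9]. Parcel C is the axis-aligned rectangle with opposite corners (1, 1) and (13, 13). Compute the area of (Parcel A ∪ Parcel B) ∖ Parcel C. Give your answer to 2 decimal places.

11.42

|Parcel A ∪ Parcel B| = 58.2348.
|(Parcel A ∪ Parcel B) ∩ Parcel C| = 46.8182.
|(Parcel A ∪ Parcel B) ∖ Parcel C| = 58.2348 − 46.8182 = 11.42.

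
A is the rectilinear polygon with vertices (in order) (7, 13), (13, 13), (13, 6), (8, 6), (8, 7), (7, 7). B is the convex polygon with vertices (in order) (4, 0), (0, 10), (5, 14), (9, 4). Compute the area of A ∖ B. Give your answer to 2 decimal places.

40.15

|A| = 41, |A∩B| = 0.85.
|A ∖ B| = |A| − |A∩B| = 41 − 0.85 = 40.15.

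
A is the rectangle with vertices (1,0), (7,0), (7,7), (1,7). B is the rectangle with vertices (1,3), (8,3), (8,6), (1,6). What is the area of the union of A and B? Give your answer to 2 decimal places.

45.00

By inclusion–exclusion:
Individual areas: |A| = 42, |B| = 21.
|A∩B|: x∈[1,7], y∈[3,6] → 6·3 = 18.
|A ∪ B| = 63 − 18 = 45.00.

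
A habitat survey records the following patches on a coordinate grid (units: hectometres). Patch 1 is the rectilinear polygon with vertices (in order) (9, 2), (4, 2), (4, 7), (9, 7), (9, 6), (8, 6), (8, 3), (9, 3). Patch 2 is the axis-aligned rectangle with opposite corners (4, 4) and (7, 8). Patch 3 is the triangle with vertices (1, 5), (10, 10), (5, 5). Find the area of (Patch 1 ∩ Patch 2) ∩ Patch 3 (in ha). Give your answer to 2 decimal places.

The region (Patch 1 ∩ Patch 2) ∩ Patch 3 is the polygon with vertices (7,7), (5,5), (4,5), (4,6.667), (4.6,7).
By the shoelace formula its area is 3.90.

3.90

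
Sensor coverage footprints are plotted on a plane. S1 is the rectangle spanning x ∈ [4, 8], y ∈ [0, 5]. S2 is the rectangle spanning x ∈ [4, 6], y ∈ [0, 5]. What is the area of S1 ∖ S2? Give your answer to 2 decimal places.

10.00

|S1∩S2|: x∈[4,6], y∈[0,5] → 2·5 = 10.
|S1| = 20.
|S1 ∖ S2| = |S1| − |S1∩S2| = 20 − 10 = 10.00.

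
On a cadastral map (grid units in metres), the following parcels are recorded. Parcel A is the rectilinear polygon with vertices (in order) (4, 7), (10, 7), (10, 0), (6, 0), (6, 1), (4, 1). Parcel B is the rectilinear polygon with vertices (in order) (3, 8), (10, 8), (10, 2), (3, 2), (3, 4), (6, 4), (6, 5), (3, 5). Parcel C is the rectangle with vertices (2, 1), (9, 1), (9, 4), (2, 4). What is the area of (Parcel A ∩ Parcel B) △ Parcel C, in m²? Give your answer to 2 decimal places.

29.00

|Parcel A ∩ Parcel B| = 28.
|(Parcel A ∩ Parcel B) ∩ Parcel C| = 10.
|(Parcel A ∩ Parcel B) △ Parcel C| = 28 + 21 − 20 = 29.00.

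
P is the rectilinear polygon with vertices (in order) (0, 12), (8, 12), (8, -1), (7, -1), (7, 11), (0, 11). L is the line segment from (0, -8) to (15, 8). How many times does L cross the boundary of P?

2

The segment meets the boundary at (8,0.533), (7,-0.533).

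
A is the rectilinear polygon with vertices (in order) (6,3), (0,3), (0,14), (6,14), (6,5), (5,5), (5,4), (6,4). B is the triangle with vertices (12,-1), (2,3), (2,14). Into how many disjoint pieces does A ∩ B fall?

1

A ∩ B is a single connected region.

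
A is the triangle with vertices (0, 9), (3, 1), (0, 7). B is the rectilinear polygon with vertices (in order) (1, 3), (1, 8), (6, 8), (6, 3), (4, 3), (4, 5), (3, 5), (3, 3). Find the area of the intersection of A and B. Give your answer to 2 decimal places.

The intersection is the polygon with vertices (2.25,3), (2,3), (1,5), (1,6.333).
By the shoelace formula its area is 1.08.

1.08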